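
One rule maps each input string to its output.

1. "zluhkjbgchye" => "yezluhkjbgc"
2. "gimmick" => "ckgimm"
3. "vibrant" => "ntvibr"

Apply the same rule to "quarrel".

elquar

Looking at the pairs, the operation is to move the last 2 characters to the front (rotate right by 2), then delete the last character.
For "quarrel", step one produces "elquarr"; step two turns that into "elquar".
(Check on "zluhkjbgchye": → "yezluhkjbgch" → "yezluhkjbgc" ✓)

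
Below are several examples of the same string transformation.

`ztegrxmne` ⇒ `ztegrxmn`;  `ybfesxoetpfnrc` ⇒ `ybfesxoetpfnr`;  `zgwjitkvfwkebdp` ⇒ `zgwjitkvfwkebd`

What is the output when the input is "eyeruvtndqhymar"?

What's happening: delete the last character.
For "eyeruvtndqhymar" the result is "eyeruvtndqhyma".

eyeruvtndqhyma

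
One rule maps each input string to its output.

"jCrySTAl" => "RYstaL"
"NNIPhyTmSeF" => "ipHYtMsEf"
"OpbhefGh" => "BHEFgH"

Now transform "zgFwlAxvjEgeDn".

fWLaXVJeGEdN

Each output is the input with this applied: flip the case of every letter, then delete the first 2 characters.
On "zgFwlAxvjEgeDn": the first step gives "ZGfWLaXVJeGEdN", and the second then gives "fWLaXVJeGEdN".
(Check on "OpbhefGh": → "oPBHEFgH" → "BHEFgH" ✓)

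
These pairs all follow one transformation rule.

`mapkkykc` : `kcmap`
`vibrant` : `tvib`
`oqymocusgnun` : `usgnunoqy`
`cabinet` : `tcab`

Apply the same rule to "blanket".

tbla

The rule is to move the first 3 characters to the end (rotate left by 3), then delete the first 3 characters.
"blanket" → "tbla".
(Check on "cabinet": → "inetcab" → "tcab" ✓)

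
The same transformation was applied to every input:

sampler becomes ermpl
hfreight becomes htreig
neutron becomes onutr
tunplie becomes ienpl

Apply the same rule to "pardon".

Rule — delete the first 2 characters, then move the last 2 characters to the front (rotate right by 2).
For "pardon", step one produces "rdon"; step two turns that into "onrd".

onrd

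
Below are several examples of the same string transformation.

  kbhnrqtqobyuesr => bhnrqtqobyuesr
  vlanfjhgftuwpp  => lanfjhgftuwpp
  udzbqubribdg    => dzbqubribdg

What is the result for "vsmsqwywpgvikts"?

What's happening: delete the first character.
So "vsmsqwywpgvikts" becomes "smsqwywpgvikts".

smsqwywpgvikts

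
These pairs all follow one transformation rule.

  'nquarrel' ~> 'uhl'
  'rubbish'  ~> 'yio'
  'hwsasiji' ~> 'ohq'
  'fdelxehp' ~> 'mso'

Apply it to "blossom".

izt

What's happening: shift every letter 7 places forward in the alphabet (wrapping around), then keep one character in every 3, starting at position 1 (positions 1st, 4th, 7th, ...).
"blossom" → "isvzzvt" → "izt".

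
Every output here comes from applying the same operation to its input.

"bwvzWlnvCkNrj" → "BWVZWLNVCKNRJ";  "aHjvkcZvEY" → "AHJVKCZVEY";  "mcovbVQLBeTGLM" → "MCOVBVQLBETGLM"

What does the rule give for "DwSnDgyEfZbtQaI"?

What's happening: convert every letter to uppercase.
So "DwSnDgyEfZbtQaI" becomes "DWSNDGYEFZBTQAI".

DWSNDGYEFZBTQAI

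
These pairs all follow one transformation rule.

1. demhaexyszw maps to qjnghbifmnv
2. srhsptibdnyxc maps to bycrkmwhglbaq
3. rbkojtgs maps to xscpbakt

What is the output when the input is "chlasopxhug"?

jbxygqdplqu

What's happening: shift every letter 9 places forward in the alphabet (wrapping around), then move the first 3 characters to the end (rotate left by 3).
Starting from "chlasopxhug": after the first operation, "lqujbxygqdp"; after the second, "jbxygqdplqu".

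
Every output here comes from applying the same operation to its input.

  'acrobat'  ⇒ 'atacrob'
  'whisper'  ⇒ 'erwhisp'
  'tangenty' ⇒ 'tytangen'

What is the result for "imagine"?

neimagi

Each output is the input with this applied: move the last 2 characters to the front (rotate right by 2).
On "imagine" that produces "neimagi".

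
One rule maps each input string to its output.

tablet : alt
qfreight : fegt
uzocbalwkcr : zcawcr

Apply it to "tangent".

The pattern: swap each adjacent pair of characters (1↔2, 3↔4, ...), then keep every other character starting from the first (positions 1st, 3rd, 5th, ...).
On "tangent": the first step gives "atgnnet", and the second then gives "agnt".

agnt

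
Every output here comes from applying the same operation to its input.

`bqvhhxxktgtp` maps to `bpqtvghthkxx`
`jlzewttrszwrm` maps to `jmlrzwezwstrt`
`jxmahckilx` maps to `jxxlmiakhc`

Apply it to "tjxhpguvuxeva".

tajvxehxpugvu

Each output is the input with this applied: take characters alternately from the front and the back (1st, last, 2nd, 2nd-last, ...).
"tjxhpguvuxeva" → "tajvxehxpugvu".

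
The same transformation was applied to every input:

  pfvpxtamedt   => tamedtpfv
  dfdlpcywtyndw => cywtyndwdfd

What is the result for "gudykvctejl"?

What's happening: move the first 3 characters to the end (rotate left by 3), then delete the first 2 characters.
"gudykvctejl" → "vctejlgud".
(Check on "pfvpxtamedt": → "pxtamedtpfv" → "tamedtpfv" ✓)

vctejlgud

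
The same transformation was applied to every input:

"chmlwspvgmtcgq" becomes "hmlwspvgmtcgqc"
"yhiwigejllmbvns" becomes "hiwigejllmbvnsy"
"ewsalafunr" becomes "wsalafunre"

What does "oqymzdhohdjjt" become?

What's happening: move the first character to the end.
"oqymzdhohdjjt" → "qymzdhohdjjto".

qymzdhohdjjto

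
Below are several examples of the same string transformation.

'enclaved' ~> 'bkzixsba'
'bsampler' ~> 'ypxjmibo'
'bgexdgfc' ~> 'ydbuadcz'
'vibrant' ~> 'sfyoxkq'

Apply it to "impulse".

fjmripb

Looking at the pairs, the operation is to shift every letter 3 places backward in the alphabet (wrapping around).
"impulse" → "fjmripb".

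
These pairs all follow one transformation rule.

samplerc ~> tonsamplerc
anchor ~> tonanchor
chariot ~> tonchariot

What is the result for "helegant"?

tonhelegant

The pattern: prepend "ton".
Applying that to "helegant" gives "tonhelegant".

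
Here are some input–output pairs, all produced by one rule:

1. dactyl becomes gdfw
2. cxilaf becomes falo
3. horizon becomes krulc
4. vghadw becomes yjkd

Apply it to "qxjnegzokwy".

Looking at the pairs, the operation is to delete the last 2 characters, then shift every letter 3 places forward in the alphabet (wrapping around).
On "qxjnegzokwy" that produces "tamqhjcrn".

tamqhjcrn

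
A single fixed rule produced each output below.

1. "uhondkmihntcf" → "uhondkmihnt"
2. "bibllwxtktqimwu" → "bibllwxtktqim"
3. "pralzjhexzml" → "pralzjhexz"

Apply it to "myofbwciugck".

What's happening: delete the last 2 characters.
Doing the same to "myofbwciugck": "myofbwciug".

myofbwciug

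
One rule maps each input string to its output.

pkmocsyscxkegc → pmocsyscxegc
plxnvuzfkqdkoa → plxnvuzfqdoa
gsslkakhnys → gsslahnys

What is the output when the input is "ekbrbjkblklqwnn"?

ebrbjbllqwnn

Each output is the input with this applied: remove every "k".
So "ekbrbjkblklqwnn" becomes "ebrbjbllqwnn".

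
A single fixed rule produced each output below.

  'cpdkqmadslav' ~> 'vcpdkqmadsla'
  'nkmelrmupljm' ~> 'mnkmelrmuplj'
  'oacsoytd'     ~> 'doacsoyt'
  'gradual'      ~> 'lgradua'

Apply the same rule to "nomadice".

Looking at the pairs, the operation is to move the last character to the front.
On "nomadice" that produces "enomadic".

enomadic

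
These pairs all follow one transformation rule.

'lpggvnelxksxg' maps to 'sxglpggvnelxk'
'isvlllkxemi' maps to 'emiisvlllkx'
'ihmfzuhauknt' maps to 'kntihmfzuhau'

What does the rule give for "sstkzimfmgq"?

In each case the input is transformed by: move the last 3 characters to the front (rotate right by 3).
"sstkzimfmgq" → "mgqsstkzimf".

mgqsstkzimf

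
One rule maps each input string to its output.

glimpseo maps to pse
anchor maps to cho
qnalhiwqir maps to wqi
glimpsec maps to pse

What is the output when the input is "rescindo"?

The transformation: move the last character to the front, then keep only the last 3 characters.
Working it through for "rescindo": intermediate "orescind", final "ind".
(Check on "glimpseo": → "oglimpse" → "pse" ✓)

ind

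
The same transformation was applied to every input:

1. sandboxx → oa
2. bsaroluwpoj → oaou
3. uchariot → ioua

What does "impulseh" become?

What's happening: move the last 3 characters to the front (rotate right by 3), then keep only the vowels.
Applying both steps to "impulseh": "sehimpul", then "eiu".

eiu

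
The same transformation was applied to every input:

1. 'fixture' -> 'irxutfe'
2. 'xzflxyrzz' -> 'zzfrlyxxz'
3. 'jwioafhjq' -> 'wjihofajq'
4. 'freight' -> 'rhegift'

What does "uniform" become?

The pattern: take characters alternately from the front and the back (1st, last, 2nd, 2nd-last, ...), then move the first 2 characters to the end (rotate left by 2).
Applying that to "uniform" gives "nriofum".
(Check on "fixture": → "feirxut" → "irxutfe" ✓)

nriofum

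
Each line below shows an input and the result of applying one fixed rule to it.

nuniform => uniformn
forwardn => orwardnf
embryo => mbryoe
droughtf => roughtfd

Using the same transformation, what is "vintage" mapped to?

In each case the input is transformed by: move the first character to the end.
So "vintage" becomes "intagev".

intagev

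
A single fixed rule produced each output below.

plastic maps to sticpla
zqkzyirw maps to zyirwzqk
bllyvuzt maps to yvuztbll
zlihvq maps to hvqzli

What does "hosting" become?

tinghos

The pattern: move the first 3 characters to the end (rotate left by 3).
"hosting" → "tinghos".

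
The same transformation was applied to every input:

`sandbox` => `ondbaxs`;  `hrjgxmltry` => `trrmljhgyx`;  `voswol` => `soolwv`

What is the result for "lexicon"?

Each output is the input with this applied: sort the characters into reverse alphabetical order, then move the first 2 characters to the end (rotate left by 2).
"lexicon" → "nliecxo".
(Check on "hrjgxmltry": → "yxtrrmljhg" → "trrmljhgyx" ✓)

nliecxo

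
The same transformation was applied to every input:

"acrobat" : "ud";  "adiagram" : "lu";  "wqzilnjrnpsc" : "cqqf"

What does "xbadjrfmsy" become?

duv

Each output is the input with this applied: shift every letter 3 places forward in the alphabet (wrapping around), then keep one character in every 3, starting at position 3 (positions 3rd, 6th, 9th, ...).
For "xbadjrfmsy" the result is "duv".
(Check on "wqzilnjrnpsc": → "ztcloqmuqsvf" → "cqqf" ✓)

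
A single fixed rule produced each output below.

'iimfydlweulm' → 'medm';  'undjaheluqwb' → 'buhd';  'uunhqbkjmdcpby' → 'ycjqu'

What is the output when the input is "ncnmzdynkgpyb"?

bgymn

In each case the input is transformed by: reverse the string, then keep one character in every 3, starting at position 1 (positions 1st, 4th, 7th, ...).
So "ncnmzdynkgpyb" becomes "bgymn".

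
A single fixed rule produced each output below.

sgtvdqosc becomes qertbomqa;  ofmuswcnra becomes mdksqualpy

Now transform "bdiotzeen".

zbgmrxccl

What's happening: shift every letter 2 places backward in the alphabet (wrapping around).
Doing the same to "bdiotzeen": "zbgmrxccl".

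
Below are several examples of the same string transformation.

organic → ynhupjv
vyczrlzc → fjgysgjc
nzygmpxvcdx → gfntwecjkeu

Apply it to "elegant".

Looking at the pairs, the operation is to shift every letter 7 places forward in the alphabet (wrapping around), then move the first character to the end.
"elegant" → "lslnhua" → "slnhual".
(Check on "organic": → "vynhupj" → "ynhupjv" ✓)

slnhual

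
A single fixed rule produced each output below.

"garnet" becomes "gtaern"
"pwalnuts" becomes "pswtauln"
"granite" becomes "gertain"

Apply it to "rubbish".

What's happening: take characters alternately from the front and the back (1st, last, 2nd, 2nd-last, ...).
Applying that to "rubbish" gives "rhusbib".

rhusbib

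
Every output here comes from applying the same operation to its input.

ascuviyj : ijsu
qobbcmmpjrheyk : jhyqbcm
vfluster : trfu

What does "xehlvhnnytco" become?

ntoelh

The transformation: swap the front and back halves of the string, then keep every other character starting from the second (positions 2nd, 4th, 6th, ...).
Starting from "xehlvhnnytco": after the first operation, "nnytcoxehlvh"; after the second, "ntoelh".
(Check on "qobbcmmpjrheyk": → "pjrheykqobbcmm" → "jhyqbcm" ✓)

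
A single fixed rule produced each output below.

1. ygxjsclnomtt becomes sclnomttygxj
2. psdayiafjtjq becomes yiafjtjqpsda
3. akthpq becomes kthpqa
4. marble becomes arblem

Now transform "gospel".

In each case the input is transformed by: move the last 2 characters to the front (rotate right by 2), then swap the front and back halves of the string.
For "gospel", step one produces "elgosp"; step two turns that into "ospelg".

ospelg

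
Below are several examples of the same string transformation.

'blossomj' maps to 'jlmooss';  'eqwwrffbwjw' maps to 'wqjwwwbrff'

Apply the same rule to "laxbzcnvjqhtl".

latxhbqzjcvn

What's happening: take characters alternately from the front and the back (1st, last, 2nd, 2nd-last, ...), then delete the first character.
Starting from "laxbzcnvjqhtl": after the first operation, "llatxhbqzjcvn"; after the second, "latxhbqzjcvn".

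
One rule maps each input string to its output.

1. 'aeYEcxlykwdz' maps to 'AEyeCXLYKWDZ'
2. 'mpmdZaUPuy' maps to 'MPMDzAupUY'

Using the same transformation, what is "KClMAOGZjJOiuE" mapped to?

kcLmaogzJjoIUe

Each output is the input with this applied: flip the case of every letter.
Applying that to "KClMAOGZjJOiuE" gives "kcLmaogzJjoIUe".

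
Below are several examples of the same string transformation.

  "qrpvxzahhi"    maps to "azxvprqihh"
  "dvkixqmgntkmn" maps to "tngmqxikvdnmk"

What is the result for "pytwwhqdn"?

The pattern: reverse the string, then move the first 3 characters to the end (rotate left by 3).
"pytwwhqdn" → "hwwtypndq".

hwwtypndq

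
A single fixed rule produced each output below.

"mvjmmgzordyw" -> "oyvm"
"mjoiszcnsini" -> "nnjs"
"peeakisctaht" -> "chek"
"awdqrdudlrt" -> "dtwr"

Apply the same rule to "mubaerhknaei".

keue

Each output is the input with this applied: keep one character in every 3, starting at position 2 (positions 2nd, 5th, 8th, ...), then move the first 2 characters to the end (rotate left by 2).
So "mubaerhknaei" becomes "keue".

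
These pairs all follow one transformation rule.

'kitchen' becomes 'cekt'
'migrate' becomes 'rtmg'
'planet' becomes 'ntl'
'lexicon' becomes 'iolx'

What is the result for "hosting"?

tnhs

The rule is to move the first 3 characters to the end (rotate left by 3), then keep every other character starting from the first (positions 1st, 3rd, 5th, ...).
So "hosting" becomes "tnhs".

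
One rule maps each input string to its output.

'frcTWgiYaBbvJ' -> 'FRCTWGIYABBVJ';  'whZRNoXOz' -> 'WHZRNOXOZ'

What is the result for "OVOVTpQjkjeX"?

OVOVTPQJKJEX

The pattern: convert every letter to uppercase.
For "OVOVTpQjkjeX" the result is "OVOVTPQJKJEX".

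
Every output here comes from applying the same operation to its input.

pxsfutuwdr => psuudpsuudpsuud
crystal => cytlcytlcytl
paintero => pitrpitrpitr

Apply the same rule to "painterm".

The pattern: keep every other character starting from the first (positions 1st, 3rd, 5th, ...), then write the whole string 3 times in a row.
Starting from "painterm": after the first operation, "pitr"; after the second, "pitrpitrpitr".

pitrpitrpitr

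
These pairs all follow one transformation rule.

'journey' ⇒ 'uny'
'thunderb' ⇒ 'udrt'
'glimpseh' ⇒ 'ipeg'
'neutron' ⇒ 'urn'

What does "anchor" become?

The rule is to move the first character to the end, then keep every other character starting from the second (positions 2nd, 4th, 6th, ...).
Working it through for "anchor": intermediate "nchora", final "coa".
(Check on "journey": → "ourneyj" → "uny" ✓)

coa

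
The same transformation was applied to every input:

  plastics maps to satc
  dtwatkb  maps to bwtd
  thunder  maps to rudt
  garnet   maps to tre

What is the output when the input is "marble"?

The pattern: swap the first and last characters, then keep every other character starting from the first (positions 1st, 3rd, 5th, ...).
Applying both steps to "marble": "earblm", then "erl".

erl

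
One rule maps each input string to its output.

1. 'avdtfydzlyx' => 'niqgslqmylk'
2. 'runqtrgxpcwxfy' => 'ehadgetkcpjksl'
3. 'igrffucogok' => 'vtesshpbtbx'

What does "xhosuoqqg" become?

The pattern: shift every letter 13 places forward in the alphabet (wrapping around) — i.e. ROT13.
Doing the same to "xhosuoqqg": "kubfhbddt".

kubfhbddt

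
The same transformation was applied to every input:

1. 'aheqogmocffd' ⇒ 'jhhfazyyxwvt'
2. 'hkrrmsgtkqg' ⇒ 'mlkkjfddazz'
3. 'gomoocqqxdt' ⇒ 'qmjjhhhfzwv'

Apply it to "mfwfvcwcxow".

qpppohfyyvv

The pattern: sort the characters into reverse alphabetical order, then shift every letter 7 places backward in the alphabet (wrapping around).
On "mfwfvcwcxow": the first step gives "xwwwvomffcc", and the second then gives "qpppohfyyvv".
(Check on "hkrrmsgtkqg": → "tsrrqmkkhgg" → "mlkkjfddazz" ✓)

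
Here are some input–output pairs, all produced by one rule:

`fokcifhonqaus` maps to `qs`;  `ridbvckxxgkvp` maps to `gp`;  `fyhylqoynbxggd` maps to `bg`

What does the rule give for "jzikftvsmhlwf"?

The pattern: keep one character in every 3, starting at position 1 (positions 1st, 4th, 7th, ...), then delete the first 3 characters.
For "jzikftvsmhlwf", step one produces "jkvhf"; step two turns that into "hf".

hf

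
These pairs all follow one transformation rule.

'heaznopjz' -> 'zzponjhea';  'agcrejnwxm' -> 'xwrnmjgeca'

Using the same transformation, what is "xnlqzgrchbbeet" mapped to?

Rule — sort the characters into reverse alphabetical order.
Applying that to "xnlqzgrchbbeet" gives "zxtrqnlhgeecbb".

zxtrqnlhgeecbb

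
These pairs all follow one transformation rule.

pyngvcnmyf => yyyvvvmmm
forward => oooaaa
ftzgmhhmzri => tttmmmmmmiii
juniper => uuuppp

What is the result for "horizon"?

ooozzz

What's happening: keep one character in every 3, starting at position 2 (positions 2nd, 5th, 8th, ...), then repeat every character 3 times.
On "horizon": the first step gives "oz", and the second then gives "ooozzz".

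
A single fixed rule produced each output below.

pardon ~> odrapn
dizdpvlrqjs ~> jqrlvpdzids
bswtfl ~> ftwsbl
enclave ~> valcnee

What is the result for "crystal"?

atsyrcl

The transformation: move the last character to the front, then reverse the string.
"crystal" → "lcrysta" → "atsyrcl".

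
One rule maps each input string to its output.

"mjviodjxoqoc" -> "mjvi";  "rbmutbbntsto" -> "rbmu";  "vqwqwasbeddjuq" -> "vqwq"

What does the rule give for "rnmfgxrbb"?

The rule is to keep only the first 4 characters.
"rnmfgxrbb" → "rnmf".

rnmf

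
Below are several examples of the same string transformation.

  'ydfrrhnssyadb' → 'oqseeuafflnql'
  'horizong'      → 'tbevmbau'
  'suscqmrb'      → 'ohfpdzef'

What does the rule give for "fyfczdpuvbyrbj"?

wlspmqchioleos

The pattern: shift every letter 13 places forward in the alphabet (wrapping around) — i.e. ROT13, then swap the first and last characters.
Applying that to "fyfczdpuvbyrbj" gives "wlspmqchioleos".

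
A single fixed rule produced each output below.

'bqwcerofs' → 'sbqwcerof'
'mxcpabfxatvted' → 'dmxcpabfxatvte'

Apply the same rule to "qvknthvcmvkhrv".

The transformation: move the last character to the front.
"qvknthvcmvkhrv" → "vqvknthvcmvkhr".

vqvknthvcmvkhr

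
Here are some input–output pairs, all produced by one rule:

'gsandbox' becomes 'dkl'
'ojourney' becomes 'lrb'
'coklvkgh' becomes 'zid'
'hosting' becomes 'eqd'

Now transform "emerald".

boa

The pattern: keep one character in every 3, starting at position 1 (positions 1st, 4th, 7th, ...), then shift every letter 3 places backward in the alphabet (wrapping around).
Starting from "emerald": after the first operation, "erd"; after the second, "boa".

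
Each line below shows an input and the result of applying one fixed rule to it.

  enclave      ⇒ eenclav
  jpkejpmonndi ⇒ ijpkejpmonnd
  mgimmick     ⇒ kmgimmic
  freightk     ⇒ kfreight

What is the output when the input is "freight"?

tfreigh

Looking at the pairs, the operation is to move the last character to the front.
Applying that to "freight" gives "tfreigh".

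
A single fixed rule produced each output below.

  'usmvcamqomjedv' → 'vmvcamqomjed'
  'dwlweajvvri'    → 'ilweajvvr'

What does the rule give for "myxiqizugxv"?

Rule — delete the first 2 characters, then move the last character to the front.
"myxiqizugxv" → "xiqizugxv" → "vxiqizugx".

vxiqizugx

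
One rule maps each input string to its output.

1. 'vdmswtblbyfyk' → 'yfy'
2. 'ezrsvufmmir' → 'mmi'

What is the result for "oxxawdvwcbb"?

wcb

Each output is the input with this applied: move the last character to the front, then keep only the last 3 characters.
For "oxxawdvwcbb", step one produces "boxxawdvwcb"; step two turns that into "wcb".
(Check on "vdmswtblbyfyk": → "kvdmswtblbyfy" → "yfy" ✓)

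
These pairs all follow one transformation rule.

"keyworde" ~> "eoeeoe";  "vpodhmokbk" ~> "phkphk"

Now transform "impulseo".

mlomlo

What's happening: keep one character in every 3, starting at position 2 (positions 2nd, 5th, 8th, ...), then write the whole string twice.
"impulseo" → "mlo" → "mlomlo".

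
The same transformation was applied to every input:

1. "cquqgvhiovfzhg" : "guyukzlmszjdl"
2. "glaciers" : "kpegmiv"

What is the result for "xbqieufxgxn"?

Each output is the input with this applied: shift every letter 4 places forward in the alphabet (wrapping around), then delete the last character.
"xbqieufxgxn" → "bfumiyjbkbr" → "bfumiyjbkb".
(Check on "glaciers": → "kpegmivw" → "kpegmiv" ✓)

bfumiyjbkb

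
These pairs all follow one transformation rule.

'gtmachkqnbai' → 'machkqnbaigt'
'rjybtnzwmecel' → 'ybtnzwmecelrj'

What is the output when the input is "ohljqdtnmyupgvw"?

The pattern: move the first 2 characters to the end (rotate left by 2).
Doing the same to "ohljqdtnmyupgvw": "ljqdtnmyupgvwoh".

ljqdtnmyupgvwoh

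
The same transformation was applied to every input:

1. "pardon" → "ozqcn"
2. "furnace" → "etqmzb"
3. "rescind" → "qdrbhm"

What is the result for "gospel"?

fnrod

The rule is to shift every letter 1 place backward in the alphabet (wrapping around), then delete the last character.
For "gospel", step one produces "fnrodk"; step two turns that into "fnrod".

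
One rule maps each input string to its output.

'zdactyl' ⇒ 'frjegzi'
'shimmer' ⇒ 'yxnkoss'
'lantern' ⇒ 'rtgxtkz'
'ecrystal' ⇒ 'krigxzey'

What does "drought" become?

jzxnuma

The rule is to take characters alternately from the front and the back (1st, last, 2nd, 2nd-last, ...), then shift every letter 6 places forward in the alphabet (wrapping around).
Applying both steps to "drought": "dtrhogu", then "jzxnuma".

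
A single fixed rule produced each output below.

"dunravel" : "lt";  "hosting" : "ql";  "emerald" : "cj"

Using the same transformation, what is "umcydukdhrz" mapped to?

asf

In each case the input is transformed by: shift every letter 2 places backward in the alphabet (wrapping around), then keep one character in every 3, starting at position 3 (positions 3rd, 6th, 9th, ...).
For "umcydukdhrz", step one produces "skawbsibfpx"; step two turns that into "asf".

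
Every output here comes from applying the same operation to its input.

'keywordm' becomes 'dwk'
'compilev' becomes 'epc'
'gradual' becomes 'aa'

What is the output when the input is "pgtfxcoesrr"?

Rule — reverse the string, then keep one character in every 3, starting at position 2 (positions 2nd, 5th, 8th, ...).
On "pgtfxcoesrr": the first step gives "rrseocxftgp", and the second then gives "rofp".

rofp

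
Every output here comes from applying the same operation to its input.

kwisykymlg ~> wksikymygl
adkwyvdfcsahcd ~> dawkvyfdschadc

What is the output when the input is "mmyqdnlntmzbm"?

mmqyndnlmtbzm

In each case the input is transformed by: swap each adjacent pair of characters (1↔2, 3↔4, ...).
For "mmyqdnlntmzbm" the result is "mmqyndnlmtbzm".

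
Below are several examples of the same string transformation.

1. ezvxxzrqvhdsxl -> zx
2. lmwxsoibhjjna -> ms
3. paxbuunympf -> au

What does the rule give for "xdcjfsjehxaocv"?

df

Looking at the pairs, the operation is to keep one character in every 3, starting at position 2 (positions 2nd, 5th, 8th, ...), then keep only the first 2 characters.
Applying both steps to "xdcjfsjehxaocv": "dfeav", then "df".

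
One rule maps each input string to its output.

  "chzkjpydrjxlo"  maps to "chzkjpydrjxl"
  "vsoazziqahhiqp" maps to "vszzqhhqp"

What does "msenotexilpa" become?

In each case the input is transformed by: remove every vowel.
For "msenotexilpa" the result is "msntxlp".

msntxlp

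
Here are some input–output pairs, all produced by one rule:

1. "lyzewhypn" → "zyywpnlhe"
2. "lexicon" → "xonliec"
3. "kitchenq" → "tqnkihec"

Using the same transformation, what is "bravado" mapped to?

The pattern: sort the characters into reverse alphabetical order.
Applying that to "bravado" gives "vrodbaa".

vrodbaa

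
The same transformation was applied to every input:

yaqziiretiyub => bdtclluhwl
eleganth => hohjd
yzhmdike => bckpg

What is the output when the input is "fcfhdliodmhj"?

In each case the input is transformed by: delete the last 3 characters, then shift every letter 3 places forward in the alphabet (wrapping around).
Applying both steps to "fcfhdliodmhj": "fcfhdliod", then "ifikgolrg".
(Check on "yaqziiretiyub": → "yaqziireti" → "bdtclluhwl" ✓)

ifikgolrg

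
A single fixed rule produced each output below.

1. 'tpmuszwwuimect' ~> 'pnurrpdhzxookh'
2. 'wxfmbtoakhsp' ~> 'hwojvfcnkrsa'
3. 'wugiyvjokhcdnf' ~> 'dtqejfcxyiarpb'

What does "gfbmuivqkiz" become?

The pattern: move the first 3 characters to the end (rotate left by 3), then shift every letter 5 places backward in the alphabet (wrapping around).
Working it through for "gfbmuivqkiz": intermediate "muivqkizgfb", final "hpdqlfdubaw".

hpdqlfdubaw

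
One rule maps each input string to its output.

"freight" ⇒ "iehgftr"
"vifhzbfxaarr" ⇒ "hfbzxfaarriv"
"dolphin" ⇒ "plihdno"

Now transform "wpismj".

The transformation: move the first 2 characters to the end (rotate left by 2), then swap each adjacent pair of characters (1↔2, 3↔4, ...).
On "wpismj": the first step gives "ismjwp", and the second then gives "sijmpw".

sijmpw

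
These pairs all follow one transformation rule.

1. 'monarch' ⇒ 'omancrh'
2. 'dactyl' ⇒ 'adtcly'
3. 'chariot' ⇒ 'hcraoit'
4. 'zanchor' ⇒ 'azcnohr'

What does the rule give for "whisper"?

hwsiepr

In each case the input is transformed by: swap each adjacent pair of characters (1↔2, 3↔4, ...).
So "whisper" becomes "hwsiepr".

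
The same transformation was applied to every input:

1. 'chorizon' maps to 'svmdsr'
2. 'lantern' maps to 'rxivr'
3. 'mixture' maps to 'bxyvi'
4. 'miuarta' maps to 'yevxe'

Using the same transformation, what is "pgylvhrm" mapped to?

In each case the input is transformed by: delete the first 2 characters, then shift every letter 4 places forward in the alphabet (wrapping around).
Doing the same to "pgylvhrm": "cpzlvq".

cpzlvq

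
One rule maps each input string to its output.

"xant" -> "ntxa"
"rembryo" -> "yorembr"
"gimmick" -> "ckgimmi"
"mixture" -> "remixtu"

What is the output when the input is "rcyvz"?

The transformation: move the last 2 characters to the front (rotate right by 2).
For "rcyvz" the result is "vzrcy".

vzrcy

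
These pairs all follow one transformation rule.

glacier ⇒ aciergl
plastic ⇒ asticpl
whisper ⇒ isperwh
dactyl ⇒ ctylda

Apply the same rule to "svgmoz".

gmozsv

In each case the input is transformed by: move the first 2 characters to the end (rotate left by 2).
Applying that to "svgmoz" gives "gmozsv".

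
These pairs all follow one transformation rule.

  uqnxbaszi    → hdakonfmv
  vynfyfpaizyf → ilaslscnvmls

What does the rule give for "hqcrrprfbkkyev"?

udpeecesoxxlri

The rule is to shift every letter 13 places forward in the alphabet (wrapping around) — i.e. ROT13.
"hqcrrprfbkkyev" → "udpeecesoxxlri".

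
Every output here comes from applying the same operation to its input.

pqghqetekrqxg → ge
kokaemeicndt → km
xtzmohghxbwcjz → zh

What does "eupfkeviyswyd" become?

pe

The rule is to keep one character in every 3, starting at position 3 (positions 3rd, 6th, 9th, ...), then keep only the first 2 characters.
"eupfkeviyswyd" → "pe".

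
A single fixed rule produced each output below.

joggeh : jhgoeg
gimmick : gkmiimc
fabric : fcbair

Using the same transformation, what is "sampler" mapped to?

srmalpe

Each output is the input with this applied: move the last character to the front, then swap each adjacent pair of characters (1↔2, 3↔4, ...).
Working it through for "sampler": intermediate "rsample", final "srmalpe".
(Check on "gimmick": → "kgimmic" → "gkmiimc" ✓)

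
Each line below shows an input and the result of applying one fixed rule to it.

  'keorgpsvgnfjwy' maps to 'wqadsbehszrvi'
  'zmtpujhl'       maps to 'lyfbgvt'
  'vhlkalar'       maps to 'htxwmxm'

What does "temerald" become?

fqyqdmx

What's happening: shift every letter 12 places forward in the alphabet (wrapping around), then delete the last character.
Working it through for "temerald": intermediate "fqyqdmxp", final "fqyqdmx".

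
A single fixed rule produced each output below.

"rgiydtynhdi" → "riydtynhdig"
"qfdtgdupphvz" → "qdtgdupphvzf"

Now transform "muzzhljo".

mzzhljou

Each output is the input with this applied: move the first character to the end, then swap the first and last characters.
For "muzzhljo", step one produces "uzzhljom"; step two turns that into "mzzhljou".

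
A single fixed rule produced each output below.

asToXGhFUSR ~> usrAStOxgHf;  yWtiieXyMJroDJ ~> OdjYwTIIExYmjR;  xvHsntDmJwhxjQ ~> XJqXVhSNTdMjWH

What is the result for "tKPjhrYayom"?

YOMTkpJHRyA

The rule is to flip the case of every letter, then move the last 3 characters to the front (rotate right by 3).
Working it through for "tKPjhrYayom": intermediate "TkpJHRyAYOM", final "YOMTkpJHRyA".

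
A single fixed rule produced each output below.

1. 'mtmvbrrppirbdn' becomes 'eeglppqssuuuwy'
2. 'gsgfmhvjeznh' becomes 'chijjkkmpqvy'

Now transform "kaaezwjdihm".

The pattern: shift every letter 3 places forward in the alphabet (wrapping around), then sort the characters into alphabetical order.
Applying that to "kaaezwjdihm" gives "cddghklmnpz".

cddghklmnpz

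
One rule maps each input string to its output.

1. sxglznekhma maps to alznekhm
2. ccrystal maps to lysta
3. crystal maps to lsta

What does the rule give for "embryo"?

What's happening: delete the first 3 characters, then move the last character to the front.
So "embryo" becomes "ory".

ory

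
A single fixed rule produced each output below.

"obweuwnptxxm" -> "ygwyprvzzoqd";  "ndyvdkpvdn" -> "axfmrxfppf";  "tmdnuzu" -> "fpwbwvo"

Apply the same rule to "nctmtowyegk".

Rule — move the first 2 characters to the end (rotate left by 2), then shift every letter 2 places forward in the alphabet (wrapping around).
For "nctmtowyegk" the result is "vovqyagimpe".

vovqyagimpe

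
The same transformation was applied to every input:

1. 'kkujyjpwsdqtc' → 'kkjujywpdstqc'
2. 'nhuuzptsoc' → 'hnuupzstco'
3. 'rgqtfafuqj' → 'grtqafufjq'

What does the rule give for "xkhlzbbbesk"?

kxlhbzbbsek

The rule is to swap each adjacent pair of characters (1↔2, 3↔4, ...).
For "xkhlzbbbesk" the result is "kxlhbzbbsek".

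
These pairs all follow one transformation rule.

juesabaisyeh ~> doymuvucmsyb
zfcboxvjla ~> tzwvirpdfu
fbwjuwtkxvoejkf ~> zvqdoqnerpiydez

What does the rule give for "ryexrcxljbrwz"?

What's happening: shift every letter 6 places backward in the alphabet (wrapping around).
Applying that to "ryexrcxljbrwz" gives "lsyrlwrfdvlqt".

lsyrlwrfdvlqt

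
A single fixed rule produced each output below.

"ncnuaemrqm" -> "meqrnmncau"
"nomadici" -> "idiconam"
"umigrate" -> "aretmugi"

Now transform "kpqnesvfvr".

What's happening: swap the front and back halves of the string, then swap each adjacent pair of characters (1↔2, 3↔4, ...).
On "kpqnesvfvr": the first step gives "svfvrkpqne", and the second then gives "vsvfkrqpen".

vsvfkrqpen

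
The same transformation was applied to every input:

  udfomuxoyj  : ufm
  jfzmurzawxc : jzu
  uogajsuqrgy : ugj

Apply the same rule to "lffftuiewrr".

lft

The pattern: keep every other character starting from the first (positions 1st, 3rd, 5th, ...), then keep only the first 3 characters.
Applying both steps to "lffftuiewrr": "lftiwr", then "lft".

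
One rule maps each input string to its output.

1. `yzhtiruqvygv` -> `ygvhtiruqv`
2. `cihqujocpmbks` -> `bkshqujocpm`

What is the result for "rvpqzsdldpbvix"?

The pattern: delete the first 2 characters, then move the last 3 characters to the front (rotate right by 3).
"rvpqzsdldpbvix" → "pqzsdldpbvix" → "vixpqzsdldpb".

vixpqzsdldpb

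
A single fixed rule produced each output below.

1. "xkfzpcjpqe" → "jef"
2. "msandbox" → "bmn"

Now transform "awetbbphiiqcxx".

icatp

What's happening: swap the front and back halves of the string, then keep one character in every 3, starting at position 2 (positions 2nd, 5th, 8th, ...).
Working it through for "awetbbphiiqcxx": intermediate "hiiqcxxawetbbp", final "icatp".
(Check on "msandbox": → "dboxmsan" → "bmn" ✓)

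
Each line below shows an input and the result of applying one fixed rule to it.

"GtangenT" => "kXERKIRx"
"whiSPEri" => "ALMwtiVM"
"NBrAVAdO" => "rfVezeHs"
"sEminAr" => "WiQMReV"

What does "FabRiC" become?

Rule — shift every letter 4 places forward in the alphabet (wrapping around), then flip the case of every letter.
"FabRiC" → "jEFvMg".

jEFvMg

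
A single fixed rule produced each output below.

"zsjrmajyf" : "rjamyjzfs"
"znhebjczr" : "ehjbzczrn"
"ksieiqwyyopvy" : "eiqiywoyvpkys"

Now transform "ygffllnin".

ffllinyng

The transformation: move the first 2 characters to the end (rotate left by 2), then swap each adjacent pair of characters (1↔2, 3↔4, ...).
Working it through for "ygffllnin": intermediate "ffllninyg", final "ffllinyng".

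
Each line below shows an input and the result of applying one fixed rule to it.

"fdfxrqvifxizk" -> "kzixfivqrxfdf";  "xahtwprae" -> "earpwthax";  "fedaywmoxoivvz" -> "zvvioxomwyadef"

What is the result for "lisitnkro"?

orkntisil

Each output is the input with this applied: reverse the string.
Applying that to "lisitnkro" gives "orkntisil".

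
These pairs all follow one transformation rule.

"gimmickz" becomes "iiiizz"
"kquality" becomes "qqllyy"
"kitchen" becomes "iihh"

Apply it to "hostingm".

In each case the input is transformed by: keep one character in every 3, starting at position 2 (positions 2nd, 5th, 8th, ...), then double every character.
So "hostingm" becomes "ooiimm".

ooiimm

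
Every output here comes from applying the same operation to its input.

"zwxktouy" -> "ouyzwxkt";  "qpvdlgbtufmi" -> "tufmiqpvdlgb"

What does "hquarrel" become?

relhquar

The pattern: swap the front and back halves of the string, then move the first character to the end.
Applying both steps to "hquarrel": "rrelhqua", then "relhquar".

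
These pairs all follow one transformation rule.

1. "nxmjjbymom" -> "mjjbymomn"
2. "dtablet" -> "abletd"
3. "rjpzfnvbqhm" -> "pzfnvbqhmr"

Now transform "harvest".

Looking at the pairs, the operation is to move the first character to the end, then delete the first character.
Working it through for "harvest": intermediate "arvesth", final "rvesth".

rvesth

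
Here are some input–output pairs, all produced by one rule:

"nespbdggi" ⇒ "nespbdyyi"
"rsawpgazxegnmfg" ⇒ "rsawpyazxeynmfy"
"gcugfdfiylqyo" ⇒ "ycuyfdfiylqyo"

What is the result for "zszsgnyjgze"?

zszsynyjyze

Looking at the pairs, the operation is to replace every "g" with "y".
So "zszsgnyjgze" becomes "zszsynyjyze".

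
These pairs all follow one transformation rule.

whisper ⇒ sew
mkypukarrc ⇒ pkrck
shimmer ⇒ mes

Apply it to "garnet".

nta

Rule — move the first 2 characters to the end (rotate left by 2), then keep every other character starting from the second (positions 2nd, 4th, 6th, ...).
On "garnet": the first step gives "rnetga", and the second then gives "nta".
(Check on "mkypukarrc": → "ypukarrcmk" → "pkrck" ✓)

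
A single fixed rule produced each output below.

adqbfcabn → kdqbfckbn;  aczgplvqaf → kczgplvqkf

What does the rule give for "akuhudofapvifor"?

Each output is the input with this applied: replace every "a" with "k".
Doing the same to "akuhudofapvifor": "kkuhudofkpvifor".

kkuhudofkpvifor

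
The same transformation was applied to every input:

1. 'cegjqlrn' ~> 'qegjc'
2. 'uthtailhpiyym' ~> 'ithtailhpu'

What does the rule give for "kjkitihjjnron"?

Each output is the input with this applied: delete the last 3 characters, then swap the first and last characters.
Doing the same to "kjkitihjjnron": "njkitihjjk".

njkitihjjk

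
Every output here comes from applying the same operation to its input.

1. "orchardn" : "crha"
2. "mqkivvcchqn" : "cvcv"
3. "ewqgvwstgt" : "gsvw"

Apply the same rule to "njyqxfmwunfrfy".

fumw

In each case the input is transformed by: take characters alternately from the front and the back (1st, last, 2nd, 2nd-last, ...), then keep only the last 4 characters.
Starting from "njyqxfmwunfrfy": after the first operation, "nyjfyrqfxnfumw"; after the second, "fumw".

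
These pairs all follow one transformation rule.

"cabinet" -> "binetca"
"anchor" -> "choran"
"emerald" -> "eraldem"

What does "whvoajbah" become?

The pattern: move the first 2 characters to the end (rotate left by 2).
Applying that to "whvoajbah" gives "voajbahwh".

voajbahwh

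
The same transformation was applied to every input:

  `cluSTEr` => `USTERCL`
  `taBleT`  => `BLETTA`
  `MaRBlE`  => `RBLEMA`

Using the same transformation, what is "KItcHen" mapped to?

TCHENKI

Rule — move the first 2 characters to the end (rotate left by 2), then convert every letter to uppercase.
For "KItcHen" the result is "TCHENKI".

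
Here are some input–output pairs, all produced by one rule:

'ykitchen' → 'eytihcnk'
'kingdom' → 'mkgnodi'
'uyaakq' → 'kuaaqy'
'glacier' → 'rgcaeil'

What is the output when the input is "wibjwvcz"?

The transformation: swap each adjacent pair of characters (1↔2, 3↔4, ...), then swap the first and last characters.
On "wibjwvcz" that produces "cwjbvwzi".
(Check on "kingdom": → "ikgnodm" → "mkgnodi" ✓)

cwjbvwzi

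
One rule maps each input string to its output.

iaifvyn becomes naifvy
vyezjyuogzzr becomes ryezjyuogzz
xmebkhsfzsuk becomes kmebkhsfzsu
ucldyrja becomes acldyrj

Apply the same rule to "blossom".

In each case the input is transformed by: swap the first and last characters, then delete the last character.
On "blossom": the first step gives "mlossob", and the second then gives "mlosso".

mlosso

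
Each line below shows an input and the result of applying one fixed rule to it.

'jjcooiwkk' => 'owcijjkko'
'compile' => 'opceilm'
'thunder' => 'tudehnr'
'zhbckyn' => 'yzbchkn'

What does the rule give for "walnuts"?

uwalnst

What's happening: sort the characters into alphabetical order, then move the last 2 characters to the front (rotate right by 2).
Working it through for "walnuts": intermediate "alnstuw", final "uwalnst".
(Check on "zhbckyn": → "bchknyz" → "yzbchkn" ✓)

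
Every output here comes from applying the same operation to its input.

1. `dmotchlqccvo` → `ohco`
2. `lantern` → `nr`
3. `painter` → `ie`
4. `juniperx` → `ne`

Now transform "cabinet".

be

In each case the input is transformed by: keep one character in every 3, starting at position 3 (positions 3rd, 6th, 9th, ...).
So "cabinet" becomes "be".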